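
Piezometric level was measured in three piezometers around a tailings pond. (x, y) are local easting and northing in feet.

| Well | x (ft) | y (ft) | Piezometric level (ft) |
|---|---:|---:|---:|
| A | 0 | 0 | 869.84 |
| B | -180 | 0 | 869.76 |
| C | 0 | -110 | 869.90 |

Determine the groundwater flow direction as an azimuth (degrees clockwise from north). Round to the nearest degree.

∂h/∂x = (869.76 − 869.84) / (-180 − 0) = +0.0004444
∂h/∂y = (869.90 − 869.84) / (-110 − 0) = -0.0005455
Flow direction (−∇h) has components (-0.0004444 E, +0.0005455 N).
Azimuth = atan2(E, N) = atan2(-0.0004444, +0.0005455) = 320.8° ≈ 321°.

321°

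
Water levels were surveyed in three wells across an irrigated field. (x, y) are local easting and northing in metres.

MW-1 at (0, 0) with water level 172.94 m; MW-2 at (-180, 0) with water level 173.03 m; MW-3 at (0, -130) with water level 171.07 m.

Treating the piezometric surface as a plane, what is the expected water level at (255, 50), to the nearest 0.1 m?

173.5 m

∂h/∂x = (173.03 − 172.94) / (-180 − 0) = -0.0005000
∂h/∂y = (171.07 − 172.94) / (-130 − 0) = +0.01438
h(255, 50) = 172.94 + (-0.0005000)·(255) + (+0.01438)·(50) = 172.94 -0.128 +0.719 = 173.532 m.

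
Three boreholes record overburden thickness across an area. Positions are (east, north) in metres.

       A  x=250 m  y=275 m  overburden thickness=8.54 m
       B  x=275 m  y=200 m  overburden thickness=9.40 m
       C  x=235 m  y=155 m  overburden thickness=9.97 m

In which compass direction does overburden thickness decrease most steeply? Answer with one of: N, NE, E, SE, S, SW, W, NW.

With d = a·x + b·y + c and A as origin, the differences give:
  25·a + (-75)·b = +0.86
  (-15)·a + (-120)·b = +1.43
Eliminate b (×(-120) and ×(-75), subtract): -4125·a = 4.050 → a = ∂d/∂x = -0.0009818
Back-substitute: b = ∂d/∂y = -0.01179.
Steepest decrease is along −∇f = (+0.0009818 E, +0.01179 N) → north.

N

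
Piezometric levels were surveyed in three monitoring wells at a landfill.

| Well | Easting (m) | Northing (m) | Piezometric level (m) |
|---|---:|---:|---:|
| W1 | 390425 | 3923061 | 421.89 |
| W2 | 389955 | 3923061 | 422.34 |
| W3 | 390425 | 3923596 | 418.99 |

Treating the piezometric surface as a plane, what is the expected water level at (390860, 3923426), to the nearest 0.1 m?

419.5 m

∂h/∂x = (422.34 − 421.89) / (389955 − 390425) = -0.0009574
∂h/∂y = (418.99 − 421.89) / (3923596 − 3923061) = -0.005421
h(390860, 3923426) = 421.89 + (-0.0009574)·(435) + (-0.005421)·(365) = 421.89 -0.416 -1.979 = 419.495 m.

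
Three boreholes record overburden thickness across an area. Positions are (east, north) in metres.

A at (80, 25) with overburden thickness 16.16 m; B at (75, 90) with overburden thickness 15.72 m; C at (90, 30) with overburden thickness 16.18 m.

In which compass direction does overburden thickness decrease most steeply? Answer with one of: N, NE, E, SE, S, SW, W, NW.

NW

Taking A as reference: B−A = (-5, 65, -0.44); C−A = (10, 5, +0.02).
Solve a·Δx + b·Δy = Δd: det = (-5)·5 − 10·65 = -675.
∂d/∂x = [(-0.44)·5 − (+0.02)·65] / -675 = +0.005185
∂d/∂y = [(-5)·(+0.02) − 10·(-0.44)] / -675 = -0.006370
Steepest decrease is along −∇f = (-0.005185 E, +0.006370 N) → northwest.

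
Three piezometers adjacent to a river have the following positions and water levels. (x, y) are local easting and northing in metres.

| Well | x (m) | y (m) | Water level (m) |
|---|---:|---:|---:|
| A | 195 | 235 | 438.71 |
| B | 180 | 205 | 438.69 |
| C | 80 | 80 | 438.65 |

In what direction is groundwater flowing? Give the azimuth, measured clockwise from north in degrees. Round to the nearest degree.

With h = a·x + b·y + c and A as origin, the differences give:
  (-15)·a + (-30)·b = -0.02
  (-115)·a + (-155)·b = -0.06
Eliminate b (×(-155) and ×(-30), subtract): -1125·a = 1.300 → a = ∂h/∂x = -0.001156
Back-substitute: b = ∂h/∂y = +0.001244.
Flow direction (−∇h) has components (+0.001156 E, -0.001244 N).
Azimuth = atan2(E, N) = atan2(+0.001156, -0.001244) = 137.1° ≈ 137°.

137°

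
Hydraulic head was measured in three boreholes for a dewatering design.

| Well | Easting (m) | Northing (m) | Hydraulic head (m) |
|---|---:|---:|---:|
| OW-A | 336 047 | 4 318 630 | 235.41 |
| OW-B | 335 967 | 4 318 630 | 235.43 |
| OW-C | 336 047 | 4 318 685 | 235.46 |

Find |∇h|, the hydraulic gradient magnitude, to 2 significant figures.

0.00094

∂h/∂x = (235.43 − 235.41) / (335967 − 336047) = -0.0002500
∂h/∂y = (235.46 − 235.41) / (4318685 − 4318630) = +0.0009091
|∇h| = √(-0.0002500² + 0.0009091²) = 0.0009428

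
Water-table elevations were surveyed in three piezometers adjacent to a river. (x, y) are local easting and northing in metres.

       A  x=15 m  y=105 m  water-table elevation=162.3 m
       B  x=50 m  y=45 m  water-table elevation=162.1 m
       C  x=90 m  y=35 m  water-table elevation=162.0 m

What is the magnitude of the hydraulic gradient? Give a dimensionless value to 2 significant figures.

Three-point gradient (reference A): Δ to B = (35, -60, -0.2), Δ to C = (75, -70, -0.3).
∂h/∂x = -0.001951, ∂h/∂y = +0.002195 (det = 2050).
|∇h| = √(-0.001951² + 0.002195²) = 0.002937

0.0029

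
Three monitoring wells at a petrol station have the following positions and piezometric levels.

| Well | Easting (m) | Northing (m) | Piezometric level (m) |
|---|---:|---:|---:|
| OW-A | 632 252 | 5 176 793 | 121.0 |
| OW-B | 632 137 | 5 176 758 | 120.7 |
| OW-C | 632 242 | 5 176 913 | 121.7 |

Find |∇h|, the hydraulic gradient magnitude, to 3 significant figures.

0.00596

Taking OW-A as reference: OW-B−OW-A = (-115, -35, -0.3); OW-C−OW-A = (-10, 120, +0.7).
Determinant of the coordinate differences = (-115)·120 − (-10)·(-35) = -14150.
∂h/∂x = [(-0.3)·120 − (+0.7)·(-35)] / -14150 = +0.0008127
∂h/∂y = [(-115)·(+0.7) − (-10)·(-0.3)] / -14150 = +0.005901
|∇h| = √(0.0008127² + 0.005901²) = 0.005957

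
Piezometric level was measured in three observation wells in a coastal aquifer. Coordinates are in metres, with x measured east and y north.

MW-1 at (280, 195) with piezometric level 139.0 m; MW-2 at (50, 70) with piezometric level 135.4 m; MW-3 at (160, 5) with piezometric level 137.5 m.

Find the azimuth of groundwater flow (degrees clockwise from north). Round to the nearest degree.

280°

Three-point gradient (reference MW-1): Δ to MW-2 = (-230, -125, -3.6), Δ to MW-3 = (-120, -190, -1.5).
∂h/∂x = +0.01730, ∂h/∂y = -0.003031 (det = 28700).
Flow direction (−∇h) has components (-0.01730 E, +0.003031 N).
Azimuth = atan2(E, N) = atan2(-0.01730, +0.003031) = 279.9° ≈ 280°.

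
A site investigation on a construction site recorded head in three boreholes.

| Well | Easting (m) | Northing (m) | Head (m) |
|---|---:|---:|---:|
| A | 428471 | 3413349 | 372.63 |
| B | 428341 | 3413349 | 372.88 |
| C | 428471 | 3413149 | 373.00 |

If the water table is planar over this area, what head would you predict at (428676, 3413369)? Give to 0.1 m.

∂h/∂x = (372.88 − 372.63) / (428341 − 428471) = -0.001923
∂h/∂y = (373.00 − 372.63) / (3413149 − 3413349) = -0.001850
h(428676, 3413369) = 372.63 + (-0.001923)·(205) + (-0.001850)·(20) = 372.63 -0.394 -0.037 = 372.199 m.

372.2 m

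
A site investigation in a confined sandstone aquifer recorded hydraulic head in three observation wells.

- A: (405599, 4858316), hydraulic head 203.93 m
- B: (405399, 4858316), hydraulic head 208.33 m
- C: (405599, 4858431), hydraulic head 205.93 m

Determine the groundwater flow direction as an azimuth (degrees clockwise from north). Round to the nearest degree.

128°

∂h/∂x = (208.33 − 203.93) / (405399 − 405599) = -0.02200
∂h/∂y = (205.93 − 203.93) / (4858431 − 4858316) = +0.01739
Flow direction (−∇h) has components (+0.02200 E, -0.01739 N).
Azimuth = atan2(E, N) = atan2(+0.02200, -0.01739) = 128.3° ≈ 128°.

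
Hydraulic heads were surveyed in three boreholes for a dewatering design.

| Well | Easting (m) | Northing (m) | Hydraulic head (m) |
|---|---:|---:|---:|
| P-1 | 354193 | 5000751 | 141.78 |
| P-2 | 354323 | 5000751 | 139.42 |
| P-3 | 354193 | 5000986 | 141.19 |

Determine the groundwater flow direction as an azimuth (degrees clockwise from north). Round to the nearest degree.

∂h/∂x = (139.42 − 141.78) / (354323 − 354193) = -0.01815
∂h/∂y = (141.19 − 141.78) / (5000986 − 5000751) = -0.002511
Flow direction (−∇h) has components (+0.01815 E, +0.002511 N).
Azimuth = atan2(E, N) = atan2(+0.01815, +0.002511) = 82.1° ≈ 082°.

082°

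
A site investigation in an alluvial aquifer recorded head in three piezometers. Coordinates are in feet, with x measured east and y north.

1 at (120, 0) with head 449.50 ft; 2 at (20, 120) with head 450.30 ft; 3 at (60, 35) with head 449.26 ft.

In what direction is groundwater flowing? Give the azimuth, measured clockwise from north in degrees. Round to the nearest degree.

218°

With h = a·x + b·y + c and 1 as origin, the differences give:
  (-100)·a + 120·b = +0.80
  (-60)·a + 35·b = -0.24
Eliminate b (×35 and ×120, subtract): 3700·a = 56.800 → a = ∂h/∂x = +0.01535
Back-substitute: b = ∂h/∂y = +0.01946.
Flow direction (−∇h) has components (-0.01535 E, -0.01946 N).
Azimuth = atan2(E, N) = atan2(-0.01535, -0.01946) = 218.3° ≈ 218°.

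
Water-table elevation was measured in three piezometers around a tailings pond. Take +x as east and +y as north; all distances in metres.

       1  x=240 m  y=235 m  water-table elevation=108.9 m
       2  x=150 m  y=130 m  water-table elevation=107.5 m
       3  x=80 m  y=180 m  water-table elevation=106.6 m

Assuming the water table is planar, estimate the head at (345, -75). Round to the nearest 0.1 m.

Differences from 1: to 2 (Δx, Δy, Δh) = (-90, -105, -1.4); to 3 = (-160, -55, -2.3).
Solve a·Δx + b·Δy = Δh: det = (-90)·(-55) − (-160)·(-105) = -11850.
∂h/∂x = [(-1.4)·(-55) − (-2.3)·(-105)] / -11850 = +0.01388
∂h/∂y = [(-90)·(-2.3) − (-160)·(-1.4)] / -11850 = +0.001435
h(345, -75) = 108.9 + (+0.01388)·(105) + (+0.001435)·(-310) = 108.9 +1.458 -0.445 = 109.913 m.

109.9 m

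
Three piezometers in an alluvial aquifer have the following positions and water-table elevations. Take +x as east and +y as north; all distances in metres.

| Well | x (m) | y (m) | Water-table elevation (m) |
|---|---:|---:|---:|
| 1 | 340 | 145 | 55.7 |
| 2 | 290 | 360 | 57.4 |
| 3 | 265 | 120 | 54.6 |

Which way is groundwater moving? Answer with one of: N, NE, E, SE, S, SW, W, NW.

Differences from 1: to 2 (Δx, Δy, Δh) = (-50, 215, +1.7); to 3 = (-75, -25, -1.1).
Determinant of the coordinate differences = (-50)·(-25) − (-75)·215 = 17375.
∂h/∂x = [(+1.7)·(-25) − (-1.1)·215] / 17375 = +0.01117
∂h/∂y = [(-50)·(-1.1) − (-75)·(+1.7)] / 17375 = +0.01050
Flow = −∇h = (-0.01117 east, -0.01050 north), which points southwest.

SW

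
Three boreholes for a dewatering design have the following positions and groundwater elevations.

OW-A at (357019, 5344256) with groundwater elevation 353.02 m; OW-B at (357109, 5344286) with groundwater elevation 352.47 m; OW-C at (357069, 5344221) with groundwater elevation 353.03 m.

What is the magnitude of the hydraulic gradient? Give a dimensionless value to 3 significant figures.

Three-point gradient (reference OW-A): Δ to OW-B = (90, 30, -0.55), Δ to OW-C = (50, -35, +0.01).
∂h/∂x = -0.004075, ∂h/∂y = -0.006108 (det = -4650).
|∇h| = √(-0.004075² + -0.006108²) = 0.007343

0.00734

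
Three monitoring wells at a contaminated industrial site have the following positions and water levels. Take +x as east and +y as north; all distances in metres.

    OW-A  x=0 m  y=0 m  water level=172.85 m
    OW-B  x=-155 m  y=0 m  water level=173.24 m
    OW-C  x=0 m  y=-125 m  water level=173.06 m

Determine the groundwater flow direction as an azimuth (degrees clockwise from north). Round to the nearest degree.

∂h/∂x = (173.24 − 172.85) / (-155 − 0) = -0.002516
∂h/∂y = (173.06 − 172.85) / (-125 − 0) = -0.001680
Flow direction (−∇h) has components (+0.002516 E, +0.001680 N).
Azimuth = atan2(E, N) = atan2(+0.002516, +0.001680) = 56.3° ≈ 056°.

056°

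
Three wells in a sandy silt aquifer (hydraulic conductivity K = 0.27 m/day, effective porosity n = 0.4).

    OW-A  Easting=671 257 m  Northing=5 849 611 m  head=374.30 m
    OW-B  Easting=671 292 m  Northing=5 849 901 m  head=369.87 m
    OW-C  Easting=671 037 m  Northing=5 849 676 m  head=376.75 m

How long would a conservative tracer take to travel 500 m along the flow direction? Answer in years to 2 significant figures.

With h = a·x + b·y + c and OW-A as origin, the differences give:
  35·a + 290·b = -4.43
  (-220)·a + 65·b = +2.45
Eliminate b (×65 and ×290, subtract): 66075·a = -998.450 → a = ∂h/∂x = -0.01511
Back-substitute: b = ∂h/∂y = -0.01345.
|∇h| = √(-0.01511² + -0.01345²) = 0.02023
Seepage velocity v = K·i/n = 0.27 × 0.02023 / 0.4 = 0.01366 m/day.
t = 500 / 0.01366 = 3.66e+04 days = 100 years.

100 years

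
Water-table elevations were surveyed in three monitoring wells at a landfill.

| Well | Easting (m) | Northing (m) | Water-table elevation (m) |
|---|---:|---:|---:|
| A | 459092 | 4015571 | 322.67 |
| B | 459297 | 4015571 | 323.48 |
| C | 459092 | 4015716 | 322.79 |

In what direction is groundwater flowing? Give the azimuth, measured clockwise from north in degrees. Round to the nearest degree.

258°

∂h/∂x = (323.48 − 322.67) / (459297 − 459092) = +0.003951
∂h/∂y = (322.79 − 322.67) / (4015716 − 4015571) = +0.0008276
Flow direction (−∇h) has components (-0.003951 E, -0.0008276 N).
Azimuth = atan2(E, N) = atan2(-0.003951, -0.0008276) = 258.2° ≈ 258°.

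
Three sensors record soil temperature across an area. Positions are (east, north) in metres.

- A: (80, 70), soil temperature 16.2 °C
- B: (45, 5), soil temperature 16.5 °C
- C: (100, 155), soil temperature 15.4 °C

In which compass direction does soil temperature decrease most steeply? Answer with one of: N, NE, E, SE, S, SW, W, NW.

NW

Differences from A: to B (Δx, Δy, Δh) = (-35, -65, +0.3); to C = (20, 85, -0.8).
Determinant of the coordinate differences = (-35)·85 − 20·(-65) = -1675.
∂T/∂x = [(+0.3)·85 − (-0.8)·(-65)] / -1675 = +0.01582
∂T/∂y = [(-35)·(-0.8) − 20·(+0.3)] / -1675 = -0.01313
Steepest decrease is along −∇f = (-0.01582 E, +0.01313 N) → northwest.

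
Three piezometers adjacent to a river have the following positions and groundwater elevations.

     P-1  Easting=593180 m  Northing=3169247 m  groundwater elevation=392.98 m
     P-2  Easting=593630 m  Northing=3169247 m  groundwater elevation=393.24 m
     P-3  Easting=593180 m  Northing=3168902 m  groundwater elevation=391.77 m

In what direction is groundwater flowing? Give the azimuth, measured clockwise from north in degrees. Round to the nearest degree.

189°

∂h/∂x = (393.24 − 392.98) / (593630 − 593180) = +0.0005778
∂h/∂y = (391.77 − 392.98) / (3168902 − 3169247) = +0.003507
Flow direction (−∇h) has components (-0.0005778 E, -0.003507 N).
Azimuth = atan2(E, N) = atan2(-0.0005778, -0.003507) = 189.4° ≈ 189°.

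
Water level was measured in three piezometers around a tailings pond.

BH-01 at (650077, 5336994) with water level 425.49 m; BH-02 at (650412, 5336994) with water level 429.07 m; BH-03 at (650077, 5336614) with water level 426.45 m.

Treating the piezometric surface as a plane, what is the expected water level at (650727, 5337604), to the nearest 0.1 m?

430.9 m

∂h/∂x = (429.07 − 425.49) / (650412 − 650077) = +0.01069
∂h/∂y = (426.45 − 425.49) / (5336614 − 5336994) = -0.002526
h(650727, 5337604) = 425.49 + (+0.01069)·(650) + (-0.002526)·(610) = 425.49 +6.946 -1.541 = 430.895 m.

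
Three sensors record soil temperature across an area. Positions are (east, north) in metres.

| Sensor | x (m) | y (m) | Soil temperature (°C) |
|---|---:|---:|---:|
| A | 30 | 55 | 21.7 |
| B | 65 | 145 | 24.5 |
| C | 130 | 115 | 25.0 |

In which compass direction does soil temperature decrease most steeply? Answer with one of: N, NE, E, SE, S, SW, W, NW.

Differences from A: to B (Δx, Δy, Δh) = (35, 90, +2.8); to C = (100, 60, +3.3).
Determinant of the coordinate differences = 35·60 − 100·90 = -6900.
∂T/∂x = [(+2.8)·60 − (+3.3)·90] / -6900 = +0.01870
∂T/∂y = [35·(+3.3) − 100·(+2.8)] / -6900 = +0.02384
Steepest decrease is along −∇f = (-0.01870 E, -0.02384 N) → southwest.

SW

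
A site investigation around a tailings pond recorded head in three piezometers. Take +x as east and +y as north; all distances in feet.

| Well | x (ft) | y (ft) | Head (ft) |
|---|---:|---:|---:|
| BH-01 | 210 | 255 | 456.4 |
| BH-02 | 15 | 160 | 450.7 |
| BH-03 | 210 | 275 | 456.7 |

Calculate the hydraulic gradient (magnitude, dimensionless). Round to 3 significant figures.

Taking BH-01 as reference: BH-02−BH-01 = (-195, -95, -5.7); BH-03−BH-01 = (0, 20, +0.3).
Solve a·Δx + b·Δy = Δh: det = (-195)·20 − 0·(-95) = -3900.
∂h/∂x = [(-5.7)·20 − (+0.3)·(-95)] / -3900 = +0.02192
∂h/∂y = [(-195)·(+0.3) − 0·(-5.7)] / -3900 = +0.01500
|∇h| = √(0.02192² + 0.01500²) = 0.02656

0.0266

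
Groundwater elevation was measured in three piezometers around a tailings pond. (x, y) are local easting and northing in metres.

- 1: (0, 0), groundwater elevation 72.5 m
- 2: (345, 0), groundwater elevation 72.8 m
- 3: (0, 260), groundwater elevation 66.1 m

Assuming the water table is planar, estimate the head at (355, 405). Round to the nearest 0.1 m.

∂h/∂x = (72.8 − 72.5) / (345 − 0) = +0.0008696
∂h/∂y = (66.1 − 72.5) / (260 − 0) = -0.02462
h(355, 405) = 72.5 + (+0.0008696)·(355) + (-0.02462)·(405) = 72.5 +0.309 -9.969 = 62.839 m.

62.8 m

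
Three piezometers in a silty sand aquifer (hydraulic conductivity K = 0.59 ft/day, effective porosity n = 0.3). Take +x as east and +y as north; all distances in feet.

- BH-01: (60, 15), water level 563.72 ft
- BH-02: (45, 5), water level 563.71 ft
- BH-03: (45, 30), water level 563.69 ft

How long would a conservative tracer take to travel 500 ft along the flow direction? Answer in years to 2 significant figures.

480 years

Taking BH-01 as reference: BH-02−BH-01 = (-15, -10, -0.01); BH-03−BH-01 = (-15, 15, -0.03).
Determinant of the coordinate differences = (-15)·15 − (-15)·(-10) = -375.
∂h/∂x = [(-0.01)·15 − (-0.03)·(-10)] / -375 = +0.001200
∂h/∂y = [(-15)·(-0.03) − (-15)·(-0.01)] / -375 = -0.0008000
|∇h| = √(0.001200² + -0.0008000²) = 0.001442
Seepage velocity v = K·i/n = 0.59 × 0.001442 / 0.3 = 0.002836 ft/day.
t = 500 / 0.002836 = 1.763e+05 days = 483 years.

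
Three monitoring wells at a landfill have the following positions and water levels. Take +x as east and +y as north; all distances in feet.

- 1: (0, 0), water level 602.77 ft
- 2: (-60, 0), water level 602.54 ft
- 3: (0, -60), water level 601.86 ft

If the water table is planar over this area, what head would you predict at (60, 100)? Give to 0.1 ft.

604.5 ft

∂h/∂x = (602.54 − 602.77) / (-60 − 0) = +0.003833
∂h/∂y = (601.86 − 602.77) / (-60 − 0) = +0.01517
h(60, 100) = 602.77 + (+0.003833)·(60) + (+0.01517)·(100) = 602.77 +0.230 +1.517 = 604.517 ft.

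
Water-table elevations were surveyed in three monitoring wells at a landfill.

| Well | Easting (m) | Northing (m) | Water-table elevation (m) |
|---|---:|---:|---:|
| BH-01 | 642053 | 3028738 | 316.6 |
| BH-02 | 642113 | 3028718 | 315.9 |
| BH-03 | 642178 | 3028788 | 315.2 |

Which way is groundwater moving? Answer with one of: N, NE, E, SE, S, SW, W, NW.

E

Differences from BH-01: to BH-02 (Δx, Δy, Δh) = (60, -20, -0.7); to BH-03 = (125, 50, -1.4).
Solve a·Δx + b·Δy = Δh: det = 60·50 − 125·(-20) = 5500.
∂h/∂x = [(-0.7)·50 − (-1.4)·(-20)] / 5500 = -0.01145
∂h/∂y = [60·(-1.4) − 125·(-0.7)] / 5500 = +0.0006364
Flow = −∇h = (+0.01145 east, -0.0006364 north), which points east.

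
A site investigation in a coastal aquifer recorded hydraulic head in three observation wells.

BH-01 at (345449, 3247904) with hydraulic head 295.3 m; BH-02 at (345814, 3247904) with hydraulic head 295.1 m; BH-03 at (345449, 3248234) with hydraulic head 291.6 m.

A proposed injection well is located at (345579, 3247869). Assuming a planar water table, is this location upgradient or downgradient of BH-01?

upgradient

∂h/∂x = (295.1 − 295.3) / (345814 − 345449) = -0.0005479
∂h/∂y = (291.6 − 295.3) / (3248234 − 3247904) = -0.01121
Head at (345579, 3247869) = 295.3 + (-0.0005479)·(130) + (-0.01121)·(-35) = 295.62 m.
That is higher than the 295.3 m at BH-01, so the point is upgradient.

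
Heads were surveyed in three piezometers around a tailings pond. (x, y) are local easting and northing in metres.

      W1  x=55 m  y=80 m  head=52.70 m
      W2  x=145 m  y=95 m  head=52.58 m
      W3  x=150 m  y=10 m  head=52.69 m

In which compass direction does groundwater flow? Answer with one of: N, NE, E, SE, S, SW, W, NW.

Taking W1 as reference: W2−W1 = (90, 15, -0.12); W3−W1 = (95, -70, -0.01).
Solve a·Δx + b·Δy = Δh: det = 90·(-70) − 95·15 = -7725.
∂h/∂x = [(-0.12)·(-70) − (-0.01)·15] / -7725 = -0.001107
∂h/∂y = [90·(-0.01) − 95·(-0.12)] / -7725 = -0.001359
Flow = −∇h = (+0.001107 east, +0.001359 north), which points northeast.

NE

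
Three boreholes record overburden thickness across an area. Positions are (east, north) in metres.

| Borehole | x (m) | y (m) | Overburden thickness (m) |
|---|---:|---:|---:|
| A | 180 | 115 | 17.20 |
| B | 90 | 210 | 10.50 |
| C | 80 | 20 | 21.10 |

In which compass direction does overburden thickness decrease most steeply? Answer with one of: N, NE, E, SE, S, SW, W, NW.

With d = a·x + b·y + c and A as origin, the differences give:
  (-90)·a + 95·b = -6.70
  (-100)·a + (-95)·b = +3.90
Eliminate b (×(-95) and ×95, subtract): 18050·a = 266.000 → a = ∂d/∂x = +0.01474
Back-substitute: b = ∂d/∂y = -0.05657.
Steepest decrease is along −∇f = (-0.01474 E, +0.05657 N) → north.

N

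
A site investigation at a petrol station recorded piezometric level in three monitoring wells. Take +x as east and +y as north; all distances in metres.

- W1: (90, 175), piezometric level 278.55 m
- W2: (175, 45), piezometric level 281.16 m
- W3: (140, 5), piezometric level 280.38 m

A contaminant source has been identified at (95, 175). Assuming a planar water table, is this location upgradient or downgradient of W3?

downgradient

Differences from W1: to W2 (Δx, Δy, Δh) = (85, -130, +2.61); to W3 = (50, -170, +1.83).
Determinant of the coordinate differences = 85·(-170) − 50·(-130) = -7950.
∂h/∂x = [(+2.61)·(-170) − (+1.83)·(-130)] / -7950 = +0.02589
∂h/∂y = [85·(+1.83) − 50·(+2.61)] / -7950 = -0.003151
Head at (95, 175) = 278.55 + (+0.02589)·(5) + (-0.003151)·(0) = 278.68 m.
That is lower than the 280.38 m at W3, so the point is downgradient.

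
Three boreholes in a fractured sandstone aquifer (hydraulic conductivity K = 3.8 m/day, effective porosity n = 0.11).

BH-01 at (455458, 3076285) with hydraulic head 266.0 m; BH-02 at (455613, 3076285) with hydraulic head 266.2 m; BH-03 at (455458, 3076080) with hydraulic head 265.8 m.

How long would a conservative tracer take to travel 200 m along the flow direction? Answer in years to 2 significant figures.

9.8 years

∂h/∂x = (266.2 − 266.0) / (455613 − 455458) = +0.001290
∂h/∂y = (265.8 − 266.0) / (3076080 − 3076285) = +0.0009756
|∇h| = √(0.001290² + 0.0009756²) = 0.001617
Seepage velocity v = K·i/n = 3.8 × 0.001617 / 0.11 = 0.05586 m/day.
t = 200 / 0.05586 = 3580 days = 9.8 years.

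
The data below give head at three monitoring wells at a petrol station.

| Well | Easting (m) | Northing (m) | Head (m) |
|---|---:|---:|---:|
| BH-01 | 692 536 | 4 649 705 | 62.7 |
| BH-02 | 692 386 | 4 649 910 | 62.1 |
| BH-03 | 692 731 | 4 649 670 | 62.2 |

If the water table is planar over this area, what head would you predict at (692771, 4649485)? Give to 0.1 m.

Differences from BH-01: to BH-02 (Δx, Δy, Δh) = (-150, 205, -0.6); to BH-03 = (195, -35, -0.5).
Determinant of the coordinate differences = (-150)·(-35) − 195·205 = -34725.
∂h/∂x = [(-0.6)·(-35) − (-0.5)·205] / -34725 = -0.003557
∂h/∂y = [(-150)·(-0.5) − 195·(-0.6)] / -34725 = -0.005529
h(692771, 4649485) = 62.7 + (-0.003557)·(235) + (-0.005529)·(-220) = 62.7 -0.836 +1.216 = 63.081 m.

63.1 m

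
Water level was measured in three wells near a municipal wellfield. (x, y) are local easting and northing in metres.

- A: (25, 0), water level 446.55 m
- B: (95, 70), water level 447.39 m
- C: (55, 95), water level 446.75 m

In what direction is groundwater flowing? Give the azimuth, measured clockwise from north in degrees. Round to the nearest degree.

Three-point gradient (reference A): Δ to B = (70, 70, +0.84), Δ to C = (30, 95, +0.20).
∂h/∂x = +0.01446, ∂h/∂y = -0.002462 (det = 4550).
Flow direction (−∇h) has components (-0.01446 E, +0.002462 N).
Azimuth = atan2(E, N) = atan2(-0.01446, +0.002462) = 279.7° ≈ 280°.

280°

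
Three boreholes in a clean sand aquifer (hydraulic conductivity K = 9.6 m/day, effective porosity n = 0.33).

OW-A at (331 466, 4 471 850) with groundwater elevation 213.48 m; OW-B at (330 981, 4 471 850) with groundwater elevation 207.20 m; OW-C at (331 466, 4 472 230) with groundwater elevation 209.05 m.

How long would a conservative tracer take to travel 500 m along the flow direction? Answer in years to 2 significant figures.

2.7 years

∂h/∂x = (207.20 − 213.48) / (330981 − 331466) = +0.01295
∂h/∂y = (209.05 − 213.48) / (4472230 − 4471850) = -0.01166
|∇h| = √(0.01295² + -0.01166²) = 0.01743
Seepage velocity v = K·i/n = 9.6 × 0.01743 / 0.33 = 0.5071 m/day.
t = 500 / 0.5071 = 986 days = 2.7 years.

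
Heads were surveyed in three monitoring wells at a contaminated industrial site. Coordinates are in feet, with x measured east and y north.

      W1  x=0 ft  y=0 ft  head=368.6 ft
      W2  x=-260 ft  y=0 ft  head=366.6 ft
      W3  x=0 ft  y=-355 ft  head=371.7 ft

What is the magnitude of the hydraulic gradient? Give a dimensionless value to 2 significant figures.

∂h/∂x = (366.6 − 368.6) / (-260 − 0) = +0.007692
∂h/∂y = (371.7 − 368.6) / (-355 − 0) = -0.008732
|∇h| = √(0.007692² + -0.008732²) = 0.01164

0.012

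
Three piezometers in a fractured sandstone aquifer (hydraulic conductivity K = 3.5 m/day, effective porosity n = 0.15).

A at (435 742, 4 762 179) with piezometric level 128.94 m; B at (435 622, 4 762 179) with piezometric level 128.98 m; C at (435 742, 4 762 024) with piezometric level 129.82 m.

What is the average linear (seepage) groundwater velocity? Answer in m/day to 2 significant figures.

0.13 m/day

∂h/∂x = (128.98 − 128.94) / (435622 − 435742) = -0.0003333
∂h/∂y = (129.82 − 128.94) / (4762024 − 4762179) = -0.005677
|∇h| = √(-0.0003333² + -0.005677²) = 0.005687
Seepage velocity v = K·i/n = 3.5 × 0.005687 / 0.15 = 0.1327 m/day.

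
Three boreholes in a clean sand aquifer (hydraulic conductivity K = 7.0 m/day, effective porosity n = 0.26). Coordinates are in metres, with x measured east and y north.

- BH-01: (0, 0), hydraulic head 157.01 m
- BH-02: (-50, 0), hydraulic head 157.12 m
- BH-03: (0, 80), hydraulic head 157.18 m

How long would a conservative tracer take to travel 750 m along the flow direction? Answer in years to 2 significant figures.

25 years

∂h/∂x = (157.12 − 157.01) / (-50 − 0) = -0.002200
∂h/∂y = (157.18 − 157.01) / (80 − 0) = +0.002125
|∇h| = √(-0.002200² + 0.002125²) = 0.003059
Seepage velocity v = K·i/n = 7.0 × 0.003059 / 0.26 = 0.08236 m/day.
t = 750 / 0.08236 = 9106 days = 24.9 years.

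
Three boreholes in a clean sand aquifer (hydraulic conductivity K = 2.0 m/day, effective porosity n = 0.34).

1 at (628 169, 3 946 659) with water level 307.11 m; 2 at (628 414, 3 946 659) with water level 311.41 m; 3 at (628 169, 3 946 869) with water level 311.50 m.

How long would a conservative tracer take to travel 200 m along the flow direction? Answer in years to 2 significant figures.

∂h/∂x = (311.41 − 307.11) / (628414 − 628169) = +0.01755
∂h/∂y = (311.50 − 307.11) / (3946869 − 3946659) = +0.02090
|∇h| = √(0.01755² + 0.02090²) = 0.02729
Seepage velocity v = K·i/n = 2.0 × 0.02729 / 0.34 = 0.1605 m/day.
t = 200 / 0.1605 = 1246 days = 3.41 years.

3.4 years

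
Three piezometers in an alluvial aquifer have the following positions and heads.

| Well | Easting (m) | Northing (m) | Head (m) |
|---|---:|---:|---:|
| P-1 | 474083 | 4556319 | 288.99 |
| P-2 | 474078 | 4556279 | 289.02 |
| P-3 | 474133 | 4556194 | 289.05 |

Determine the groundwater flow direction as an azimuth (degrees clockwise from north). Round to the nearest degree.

Taking P-1 as reference: P-2−P-1 = (-5, -40, +0.03); P-3−P-1 = (50, -125, +0.06).
Solve a·Δx + b·Δy = Δh: det = (-5)·(-125) − 50·(-40) = 2625.
∂h/∂x = [(+0.03)·(-125) − (+0.06)·(-40)] / 2625 = -0.0005143
∂h/∂y = [(-5)·(+0.06) − 50·(+0.03)] / 2625 = -0.0006857
Flow direction (−∇h) has components (+0.0005143 E, +0.0006857 N).
Azimuth = atan2(E, N) = atan2(+0.0005143, +0.0006857) = 36.9° ≈ 037°.

037°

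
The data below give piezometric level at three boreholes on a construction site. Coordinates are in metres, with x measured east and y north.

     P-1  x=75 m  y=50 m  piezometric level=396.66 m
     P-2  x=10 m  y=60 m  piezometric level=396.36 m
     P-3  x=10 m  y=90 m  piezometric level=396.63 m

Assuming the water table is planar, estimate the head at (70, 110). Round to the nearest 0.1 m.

397.2 m

With h = a·x + b·y + c and P-1 as origin, the differences give:
  (-65)·a + 10·b = -0.30
  (-65)·a + 40·b = -0.03
Eliminate b (×40 and ×10, subtract): -1950·a = -11.700 → a = ∂h/∂x = +0.006000
Back-substitute: b = ∂h/∂y = +0.009000.
h(70, 110) = 396.66 + (+0.006000)·(-5) + (+0.009000)·(60) = 396.66 -0.030 +0.540 = 397.170 m.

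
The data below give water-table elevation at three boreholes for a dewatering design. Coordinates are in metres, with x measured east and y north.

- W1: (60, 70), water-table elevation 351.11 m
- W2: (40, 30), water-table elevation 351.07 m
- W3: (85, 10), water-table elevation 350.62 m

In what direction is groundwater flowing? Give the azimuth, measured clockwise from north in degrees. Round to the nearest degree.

122°

Differences from W1: to W2 (Δx, Δy, Δh) = (-20, -40, -0.04); to W3 = (25, -60, -0.49).
Determinant of the coordinate differences = (-20)·(-60) − 25·(-40) = 2200.
∂h/∂x = [(-0.04)·(-60) − (-0.49)·(-40)] / 2200 = -0.007818
∂h/∂y = [(-20)·(-0.49) − 25·(-0.04)] / 2200 = +0.004909
Flow direction (−∇h) has components (+0.007818 E, -0.004909 N).
Azimuth = atan2(E, N) = atan2(+0.007818, -0.004909) = 122.1° ≈ 122°.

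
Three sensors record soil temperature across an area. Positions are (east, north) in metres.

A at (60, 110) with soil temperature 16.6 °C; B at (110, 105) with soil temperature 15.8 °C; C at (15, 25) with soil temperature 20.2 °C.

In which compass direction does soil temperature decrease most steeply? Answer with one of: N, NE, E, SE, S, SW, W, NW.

Differences from A: to B (Δx, Δy, Δh) = (50, -5, -0.8); to C = (-45, -85, +3.6).
Determinant of the coordinate differences = 50·(-85) − (-45)·(-5) = -4475.
∂T/∂x = [(-0.8)·(-85) − (+3.6)·(-5)] / -4475 = -0.01922
∂T/∂y = [50·(+3.6) − (-45)·(-0.8)] / -4475 = -0.03218
Steepest decrease is along −∇f = (+0.01922 E, +0.03218 N) → northeast.

NE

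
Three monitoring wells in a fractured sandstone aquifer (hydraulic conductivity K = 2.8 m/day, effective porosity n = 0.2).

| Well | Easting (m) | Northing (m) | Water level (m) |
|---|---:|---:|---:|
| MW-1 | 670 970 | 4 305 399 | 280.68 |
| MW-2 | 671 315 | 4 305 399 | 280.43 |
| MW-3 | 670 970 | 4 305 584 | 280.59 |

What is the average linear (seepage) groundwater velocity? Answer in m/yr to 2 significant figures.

4.5 m/yr

∂h/∂x = (280.43 − 280.68) / (671315 − 670970) = -0.0007246
∂h/∂y = (280.59 − 280.68) / (4305584 − 4305399) = -0.0004865
|∇h| = √(-0.0007246² + -0.0004865²) = 0.0008728
Seepage velocity v = K·i/n = 2.8 × 0.0008728 / 0.2 = 0.01222 m/day = 4.463 m/yr.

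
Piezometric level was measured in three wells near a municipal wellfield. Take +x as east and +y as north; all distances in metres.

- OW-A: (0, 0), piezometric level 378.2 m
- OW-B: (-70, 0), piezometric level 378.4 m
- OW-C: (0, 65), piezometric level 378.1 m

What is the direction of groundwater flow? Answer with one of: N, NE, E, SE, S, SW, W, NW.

NE

∂h/∂x = (378.4 − 378.2) / (-70 − 0) = -0.002857
∂h/∂y = (378.1 − 378.2) / (65 − 0) = -0.001538
Flow = −∇h = (+0.002857 east, +0.001538 north), which points northeast.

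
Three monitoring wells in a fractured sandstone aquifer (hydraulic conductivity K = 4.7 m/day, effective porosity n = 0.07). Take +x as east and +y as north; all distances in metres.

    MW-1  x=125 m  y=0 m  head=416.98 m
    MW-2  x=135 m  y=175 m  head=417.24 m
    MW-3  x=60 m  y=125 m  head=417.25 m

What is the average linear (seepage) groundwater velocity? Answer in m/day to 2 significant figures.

With h = a·x + b·y + c and MW-1 as origin, the differences give:
  10·a + 175·b = +0.26
  (-65)·a + 125·b = +0.27
Eliminate b (×125 and ×175, subtract): 12625·a = -14.750 → a = ∂h/∂x = -0.001168
Back-substitute: b = ∂h/∂y = +0.001552.
|∇h| = √(-0.001168² + 0.001552²) = 0.001942
Seepage velocity v = K·i/n = 4.7 × 0.001942 / 0.07 = 0.1304 m/day.

0.13 m/day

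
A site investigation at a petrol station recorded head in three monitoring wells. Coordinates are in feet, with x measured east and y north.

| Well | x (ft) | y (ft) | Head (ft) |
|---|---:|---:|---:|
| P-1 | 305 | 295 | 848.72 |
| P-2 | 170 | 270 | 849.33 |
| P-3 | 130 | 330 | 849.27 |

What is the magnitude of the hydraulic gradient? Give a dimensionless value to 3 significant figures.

Differences from P-1: to P-2 (Δx, Δy, Δh) = (-135, -25, +0.61); to P-3 = (-175, 35, +0.55).
Determinant of the coordinate differences = (-135)·35 − (-175)·(-25) = -9100.
∂h/∂x = [(+0.61)·35 − (+0.55)·(-25)] / -9100 = -0.003857
∂h/∂y = [(-135)·(+0.55) − (-175)·(+0.61)] / -9100 = -0.003571
|∇h| = √(-0.003857² + -0.003571²) = 0.005256

0.00526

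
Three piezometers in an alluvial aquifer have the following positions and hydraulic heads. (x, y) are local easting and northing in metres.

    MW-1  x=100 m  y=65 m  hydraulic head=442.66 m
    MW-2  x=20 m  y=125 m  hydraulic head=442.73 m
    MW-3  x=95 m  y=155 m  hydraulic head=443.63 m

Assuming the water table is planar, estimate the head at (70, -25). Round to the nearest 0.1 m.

441.4 m

With h = a·x + b·y + c and MW-1 as origin, the differences give:
  (-80)·a + 60·b = +0.07
  (-5)·a + 90·b = +0.97
Eliminate b (×90 and ×60, subtract): -6900·a = -51.900 → a = ∂h/∂x = +0.007522
Back-substitute: b = ∂h/∂y = +0.01120.
h(70, -25) = 442.66 + (+0.007522)·(-30) + (+0.01120)·(-90) = 442.66 -0.226 -1.008 = 441.427 m.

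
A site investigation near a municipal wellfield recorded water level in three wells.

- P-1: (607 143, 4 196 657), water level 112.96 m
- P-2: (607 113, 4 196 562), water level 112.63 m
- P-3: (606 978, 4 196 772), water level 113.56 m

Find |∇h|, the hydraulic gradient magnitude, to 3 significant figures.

0.00392

Three-point gradient (reference P-1): Δ to P-2 = (-30, -95, -0.33), Δ to P-3 = (-165, 115, +0.60).
∂h/∂x = -0.0009961, ∂h/∂y = +0.003788 (det = -19125).
|∇h| = √(-0.0009961² + 0.003788²) = 0.003917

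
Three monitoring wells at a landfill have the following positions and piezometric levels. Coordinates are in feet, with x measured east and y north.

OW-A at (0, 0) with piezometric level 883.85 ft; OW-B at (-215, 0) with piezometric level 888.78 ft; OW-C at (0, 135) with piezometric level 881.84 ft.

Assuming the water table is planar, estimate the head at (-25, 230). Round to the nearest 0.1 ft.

881.0 ft

∂h/∂x = (888.78 − 883.85) / (-215 − 0) = -0.02293
∂h/∂y = (881.84 − 883.85) / (135 − 0) = -0.01489
h(-25, 230) = 883.85 + (-0.02293)·(-25) + (-0.01489)·(230) = 883.85 +0.573 -3.424 = 880.999 ft.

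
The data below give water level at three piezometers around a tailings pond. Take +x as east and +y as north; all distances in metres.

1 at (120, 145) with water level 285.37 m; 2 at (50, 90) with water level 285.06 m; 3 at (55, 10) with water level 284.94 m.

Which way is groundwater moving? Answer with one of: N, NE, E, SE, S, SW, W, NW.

Differences from 1: to 2 (Δx, Δy, Δh) = (-70, -55, -0.31); to 3 = (-65, -135, -0.43).
Determinant of the coordinate differences = (-70)·(-135) − (-65)·(-55) = 5875.
∂h/∂x = [(-0.31)·(-135) − (-0.43)·(-55)] / 5875 = +0.003098
∂h/∂y = [(-70)·(-0.43) − (-65)·(-0.31)] / 5875 = +0.001694
Flow = −∇h = (-0.003098 east, -0.001694 north), which points southwest.

SW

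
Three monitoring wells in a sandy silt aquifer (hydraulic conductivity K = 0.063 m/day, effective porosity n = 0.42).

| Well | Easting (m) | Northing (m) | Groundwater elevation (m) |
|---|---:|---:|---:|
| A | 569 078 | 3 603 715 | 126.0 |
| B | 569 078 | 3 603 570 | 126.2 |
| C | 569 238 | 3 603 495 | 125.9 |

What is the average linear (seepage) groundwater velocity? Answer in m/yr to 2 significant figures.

0.16 m/yr

With h = a·x + b·y + c and A as origin, the differences give:
  0·a + (-145)·b = +0.2
  160·a + (-220)·b = -0.1
Eliminate b (×(-220) and ×(-145), subtract): 23200·a = -58.50 → a = ∂h/∂x = -0.002522
Back-substitute: b = ∂h/∂y = -0.001379.
|∇h| = √(-0.002522² + -0.001379²) = 0.002874
Seepage velocity v = K·i/n = 0.063 × 0.002874 / 0.42 = 0.0004311 m/day = 0.1575 m/yr.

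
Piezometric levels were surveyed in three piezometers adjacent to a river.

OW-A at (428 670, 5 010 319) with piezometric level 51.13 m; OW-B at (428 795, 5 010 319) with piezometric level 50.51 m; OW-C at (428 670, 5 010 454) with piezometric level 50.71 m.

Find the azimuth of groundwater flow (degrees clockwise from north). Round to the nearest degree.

058°

∂h/∂x = (50.51 − 51.13) / (428795 − 428670) = -0.004960
∂h/∂y = (50.71 − 51.13) / (5010454 − 5010319) = -0.003111
Flow direction (−∇h) has components (+0.004960 E, +0.003111 N).
Azimuth = atan2(E, N) = atan2(+0.004960, +0.003111) = 57.9° ≈ 058°.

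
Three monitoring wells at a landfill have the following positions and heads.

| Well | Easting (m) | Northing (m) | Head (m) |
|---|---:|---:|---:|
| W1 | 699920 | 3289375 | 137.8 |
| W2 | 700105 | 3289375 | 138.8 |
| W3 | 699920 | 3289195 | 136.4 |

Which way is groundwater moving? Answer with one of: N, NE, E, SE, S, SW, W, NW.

∂h/∂x = (138.8 − 137.8) / (700105 − 699920) = +0.005405
∂h/∂y = (136.4 − 137.8) / (3289195 − 3289375) = +0.007778
Flow = −∇h = (-0.005405 east, -0.007778 north), which points southwest.

SW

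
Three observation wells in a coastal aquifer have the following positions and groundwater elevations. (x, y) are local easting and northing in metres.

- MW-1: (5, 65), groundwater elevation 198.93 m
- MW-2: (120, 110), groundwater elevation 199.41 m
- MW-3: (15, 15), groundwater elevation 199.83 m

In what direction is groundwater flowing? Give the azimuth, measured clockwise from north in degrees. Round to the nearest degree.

Taking MW-1 as reference: MW-2−MW-1 = (115, 45, +0.48); MW-3−MW-1 = (10, -50, +0.90).
Solve a·Δx + b·Δy = Δh: det = 115·(-50) − 10·45 = -6200.
∂h/∂x = [(+0.48)·(-50) − (+0.90)·45] / -6200 = +0.01040
∂h/∂y = [115·(+0.90) − 10·(+0.48)] / -6200 = -0.01592
Flow direction (−∇h) has components (-0.01040 E, +0.01592 N).
Azimuth = atan2(E, N) = atan2(-0.01040, +0.01592) = 326.8° ≈ 327°.

327°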